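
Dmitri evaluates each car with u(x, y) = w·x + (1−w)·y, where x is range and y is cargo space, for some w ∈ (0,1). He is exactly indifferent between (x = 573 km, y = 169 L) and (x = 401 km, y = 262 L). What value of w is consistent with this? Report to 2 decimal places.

w = 0.35

u(573,169) = u(401,262) means w·573 + (1−w)·169 = w·401 + (1−w)·262.
Rearranging, 172·w − 93·(1−w) = 0.
Hence w = 93/(172+93) = 93/265 = 0.35.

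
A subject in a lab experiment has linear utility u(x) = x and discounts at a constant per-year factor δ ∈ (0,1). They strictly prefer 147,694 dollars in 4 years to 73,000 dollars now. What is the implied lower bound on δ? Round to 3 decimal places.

δ > 0.838

Under u(x) = x this choice says 73000 < δ^4·147694.
Hence δ^4 > 73000/147694 = 0.49427, and x ↦ x^(1/4) is increasing on (0,∞).
δ > 0.49427^(1/4) = 0.838.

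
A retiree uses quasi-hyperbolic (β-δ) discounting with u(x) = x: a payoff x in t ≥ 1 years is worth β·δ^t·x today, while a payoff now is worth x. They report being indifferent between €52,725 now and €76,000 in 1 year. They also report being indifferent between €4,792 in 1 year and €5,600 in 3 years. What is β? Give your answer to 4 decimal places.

From the later pair, β·δ^1·4792 = β·δ^3·5600; dividing through, δ^2 = 4792/5600 = 0.85571, so δ = 0.92505.
Now use the now-vs-future pair: 52725 = β·δ·76000 gives β = 52725/(0.92505·76000) ≈ 0.7500.

β ≈ 0.7500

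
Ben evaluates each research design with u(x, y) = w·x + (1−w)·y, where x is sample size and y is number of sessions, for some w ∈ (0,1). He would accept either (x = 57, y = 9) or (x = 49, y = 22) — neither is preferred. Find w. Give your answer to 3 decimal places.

w = 0.619

Equating utilities: w·57 + (1−w)·9 = w·49 + (1−w)·22.
Rearranging, 8·w − 13·(1−w) = 0.
So w/(1−w) = 13/8 = 1.6250, giving w = 13/(8+13) = 0.619.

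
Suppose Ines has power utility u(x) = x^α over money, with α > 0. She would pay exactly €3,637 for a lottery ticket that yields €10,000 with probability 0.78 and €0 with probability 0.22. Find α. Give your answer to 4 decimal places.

α ≈ 0.2457

EU(lottery) = 0.78·10000^α + 0.22·0 = 0.78·10000^α.
Indifference: 3637^α = 0.78·10000^α, so (3637/10000)^α = 0.78.
α = ln(0.78) / ln(3637/10000) = -0.2484614/-1.0114259 ≈ 0.2457.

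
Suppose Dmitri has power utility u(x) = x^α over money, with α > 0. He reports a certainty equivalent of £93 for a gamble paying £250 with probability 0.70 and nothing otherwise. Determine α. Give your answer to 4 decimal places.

α ≈ 0.3607

The lottery's expected utility is 0.70·u(250) + 0.30·u(0) = 0.70·250^α (since u(0) = 0 for α > 0).
Equating: 93^α = 0.70·250^α, i.e. 0.3720^α = 0.70.
Taking logs: α·ln(93/250) = ln(0.70), so α = -0.3566749 / -0.9888614 ≈ 0.3607.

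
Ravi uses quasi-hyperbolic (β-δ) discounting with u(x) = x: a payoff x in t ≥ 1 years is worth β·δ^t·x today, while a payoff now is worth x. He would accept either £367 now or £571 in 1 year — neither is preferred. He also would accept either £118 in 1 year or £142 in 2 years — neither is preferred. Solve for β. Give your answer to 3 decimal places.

β ≈ 0.773

Both payoffs in the second observation are in the future, so β drops out: δ^1·118 = δ^2·142 ⇒ δ = 118/142 = 0.83099.
Now use the now-vs-future pair: 367 = β·δ·571 gives β = 367/(0.83099·571) ≈ 0.773.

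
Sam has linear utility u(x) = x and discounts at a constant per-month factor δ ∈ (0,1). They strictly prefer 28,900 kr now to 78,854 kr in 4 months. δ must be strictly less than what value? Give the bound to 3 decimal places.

Comparing present values: 28900 > δ^4·78854.
So δ^4 < 28900/78854 = 0.36650; taking the 4th root of both positive sides preserves the inequality.
δ < 0.36650^(1/4) = 0.778.

δ < 0.778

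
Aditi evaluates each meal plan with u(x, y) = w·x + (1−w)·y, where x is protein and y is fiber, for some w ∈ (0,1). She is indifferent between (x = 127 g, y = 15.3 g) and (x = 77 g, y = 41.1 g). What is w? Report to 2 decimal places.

w = 0.34

Indifference: w·127 + (1−w)·15.3 = w·77 + (1−w)·41.1.
Rearranging, 50·w − 25.8·(1−w) = 0.
So w/(1−w) = 25.8/50 = 0.5160, giving w = 25.8/(50+25.8) = 0.34.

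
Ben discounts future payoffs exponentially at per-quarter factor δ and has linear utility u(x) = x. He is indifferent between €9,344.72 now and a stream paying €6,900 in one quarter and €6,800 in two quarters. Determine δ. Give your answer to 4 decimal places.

Equating present values: 9344.72 = 6900δ + 6800δ².
So 6800δ² + 6900δ − 9344.72 = 0.
By the quadratic formula (taking the positive root), δ = (−6900 + √301786384.00) / 13600 ≈ 0.7700.

δ ≈ 0.7700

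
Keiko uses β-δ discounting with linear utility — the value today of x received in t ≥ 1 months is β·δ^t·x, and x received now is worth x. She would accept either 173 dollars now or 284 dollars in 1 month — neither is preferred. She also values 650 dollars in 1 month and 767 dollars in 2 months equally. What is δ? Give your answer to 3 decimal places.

The second indifference involves only future payoffs, so β cancels: β·δ^1·650 = β·δ^2·767, giving δ = 650/767 = 0.84746.

δ ≈ 0.847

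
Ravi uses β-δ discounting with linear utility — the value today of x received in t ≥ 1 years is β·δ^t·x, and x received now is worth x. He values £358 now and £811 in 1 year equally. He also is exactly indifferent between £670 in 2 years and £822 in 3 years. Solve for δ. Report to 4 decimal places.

δ ≈ 0.8151

The second indifference involves only future payoffs, so β cancels: β·δ^2·670 = β·δ^3·822, giving δ = 670/822 = 0.81509.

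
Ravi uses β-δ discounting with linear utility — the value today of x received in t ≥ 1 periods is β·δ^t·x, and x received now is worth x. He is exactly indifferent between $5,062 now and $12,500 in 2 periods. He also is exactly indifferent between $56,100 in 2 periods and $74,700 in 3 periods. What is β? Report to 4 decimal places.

β ≈ 0.7180

Both payoffs in the second observation are in the future, so β drops out: δ^2·56100 = δ^3·74700 ⇒ δ = 56100/74700 = 0.75100.
Substituting δ into 5062 = β·δ^2·12500: β = 5062/(7050.088) ≈ 0.7180.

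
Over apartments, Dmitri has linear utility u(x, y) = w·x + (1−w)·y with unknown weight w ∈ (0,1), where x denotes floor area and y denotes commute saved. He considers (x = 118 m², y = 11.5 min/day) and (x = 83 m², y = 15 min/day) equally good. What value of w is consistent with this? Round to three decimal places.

Indifference: w·118 + (1−w)·11.5 = w·83 + (1−w)·15.
Collecting terms: w·35 = (1−w)·3.5.
So w/(1−w) = 3.5/35 = 0.1000, giving w = 3.5/(35+3.5) = 0.091.

w = 0.091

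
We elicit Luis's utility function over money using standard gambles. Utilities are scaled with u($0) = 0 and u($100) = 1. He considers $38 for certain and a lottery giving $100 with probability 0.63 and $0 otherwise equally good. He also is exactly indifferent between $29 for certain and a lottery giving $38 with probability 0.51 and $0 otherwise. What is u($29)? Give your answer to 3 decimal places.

The first gamble pins u($38): it must equal 0.63·1 + 0.37·0 = 0.63.
Chaining: u($29) = 0.51·0.63 + 0.49·0.00 = 0.3213.

0.321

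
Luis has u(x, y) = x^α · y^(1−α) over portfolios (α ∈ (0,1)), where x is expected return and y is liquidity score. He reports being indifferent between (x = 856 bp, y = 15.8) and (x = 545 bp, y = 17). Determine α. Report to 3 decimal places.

Set the two utilities equal: 856^α·15.8^(1−α) = 545^α·17^(1−α).
Taking logs: α·ln 856 + (1−α)·ln 15.8 = α·ln 545 + (1−α)·ln 17, i.e. α·0.451485 = (1−α)·0.073203.
Thus α·(0.524688) = 0.073203, so α = 0.073203/0.524688 ≈ 0.140.

α ≈ 0.140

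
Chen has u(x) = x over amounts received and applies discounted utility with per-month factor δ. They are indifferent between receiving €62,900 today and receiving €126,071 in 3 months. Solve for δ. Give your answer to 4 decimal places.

Indifference means u(62900) = δ^3 · u(126071), so δ^3 = u(62900)/u(126071).
With u(x) = x: δ^3 = 62900/126071 = 0.49893.
Hence δ = (0.49893)^(1/3) = 0.793131.

δ ≈ 0.7931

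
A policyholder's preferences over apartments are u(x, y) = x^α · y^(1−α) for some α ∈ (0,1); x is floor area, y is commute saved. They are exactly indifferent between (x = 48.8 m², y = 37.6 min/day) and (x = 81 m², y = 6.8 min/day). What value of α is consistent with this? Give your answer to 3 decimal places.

The Cobb–Douglas utilities coincide, so 48.8^α·37.6^(1−α) = 81^α·6.8^(1−α).
Taking logs: α·ln 48.8 + (1−α)·ln 37.6 = α·ln 81 + (1−α)·ln 6.8, i.e. α·-0.506719 = (1−α)·-1.710081.
So α/(1−α) = (-1.710081)/(-0.506719) = 3.374811, and α = 3.374811/4.374811 ≈ 0.771.

α ≈ 0.771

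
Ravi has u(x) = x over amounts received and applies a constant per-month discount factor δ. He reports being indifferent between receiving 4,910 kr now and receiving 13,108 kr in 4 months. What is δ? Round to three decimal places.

Indifference means u(4910) = δ^4 · u(13108), so δ^4 = u(4910)/u(13108).
With u(x) = x: δ^4 = 4910/13108 = 0.37458.
Hence δ = (0.37458)^(1/4) = 0.78232.

δ ≈ 0.782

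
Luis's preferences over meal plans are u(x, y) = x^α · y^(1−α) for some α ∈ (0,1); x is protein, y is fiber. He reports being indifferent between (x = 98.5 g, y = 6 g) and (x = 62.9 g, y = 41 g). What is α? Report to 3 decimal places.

Indifference: 98.5^α · 6^(1−α) = 62.9^α · 41^(1−α).
Rearrange to (98.5/62.9)^α = (41/6)^(1−α) and take logs: α·0.448510 = (1−α)·1.921813.
Thus α·(2.370323) = 1.921813, so α = 1.921813/2.370323 ≈ 0.811.

α ≈ 0.811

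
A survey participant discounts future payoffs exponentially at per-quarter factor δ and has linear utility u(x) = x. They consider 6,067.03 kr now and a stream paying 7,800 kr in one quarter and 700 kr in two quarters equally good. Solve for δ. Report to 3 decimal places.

The stream is worth 7800δ + 700δ² today, so 7800δ + 700δ² = 6067.03.
Rearranged: 700δ² + 7800δ − 6067.03 = 0.
By the quadratic formula (taking the positive root), δ = (−7800 + √77827684.00) / 1400 ≈ 0.730.

δ ≈ 0.730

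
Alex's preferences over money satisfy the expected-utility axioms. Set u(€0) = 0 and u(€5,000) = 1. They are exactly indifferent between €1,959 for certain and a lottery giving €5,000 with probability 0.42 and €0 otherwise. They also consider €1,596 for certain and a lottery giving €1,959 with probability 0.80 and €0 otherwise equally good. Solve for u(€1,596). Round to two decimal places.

The first gamble pins u(€1,959): it must equal 0.42·1 + 0.58·0 = 0.42.
The second indifference gives u(€1,596) = 0.80·u(€1,959) + 0.20·u(€0) = 0.80·0.42 + 0.20·0.00 = 0.3360.

0.34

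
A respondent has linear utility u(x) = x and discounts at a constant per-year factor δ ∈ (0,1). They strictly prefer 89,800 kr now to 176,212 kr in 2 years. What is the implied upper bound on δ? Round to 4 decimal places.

Comparing present values: 89800 > δ^2·176212.
Dividing by 176212: δ^2 < 0.50961. Both sides are positive, so the square root keeps the direction.
δ < (89800/176212)^(1/2) ≈ 0.7139.

δ < 0.7139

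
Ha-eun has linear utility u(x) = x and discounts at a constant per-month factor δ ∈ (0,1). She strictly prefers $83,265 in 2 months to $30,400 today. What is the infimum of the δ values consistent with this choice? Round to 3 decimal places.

Under u(x) = x this choice says 30400 < δ^2·83265.
So δ^2 > 30400/83265 = 0.36510; taking the square root of both positive sides preserves the inequality.
δ > 0.36510^(1/2) = 0.604.

δ > 0.604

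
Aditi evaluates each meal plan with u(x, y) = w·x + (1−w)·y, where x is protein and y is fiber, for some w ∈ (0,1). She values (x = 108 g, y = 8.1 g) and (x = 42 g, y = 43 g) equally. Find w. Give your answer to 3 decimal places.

w = 0.346

Equating utilities: w·108 + (1−w)·8.1 = w·42 + (1−w)·43.
Rearranging, 66·w − 34.9·(1−w) = 0.
The marginal rate of substitution is 34.9/66, so w = 34.9/(66+34.9) = 0.346.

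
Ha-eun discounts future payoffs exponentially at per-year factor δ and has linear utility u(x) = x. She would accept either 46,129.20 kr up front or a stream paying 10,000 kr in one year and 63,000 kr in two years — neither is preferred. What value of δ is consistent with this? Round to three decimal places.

The stream is worth 10000δ + 63000δ² today, so 10000δ + 63000δ² = 46129.20.
So 63000δ² + 10000δ − 46129.20 = 0.
δ = (−10000 + √(10000² + 4·63000·46129.20)) / (2·63000) = (−10000 + √11724558400.00) / 126000 ≈ 0.780.

δ ≈ 0.780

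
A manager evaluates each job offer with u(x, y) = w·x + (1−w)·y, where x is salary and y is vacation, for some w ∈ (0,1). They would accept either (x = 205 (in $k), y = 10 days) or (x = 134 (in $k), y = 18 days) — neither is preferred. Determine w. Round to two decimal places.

w = 0.10

u(205,10) = u(134,18) means w·205 + (1−w)·10 = w·134 + (1−w)·18.
w·(205−134) = (1−w)·(18−10), i.e. w·71 = (1−w)·8.
So w/(1−w) = 8/71 = 0.1127, giving w = 8/(71+8) = 0.10.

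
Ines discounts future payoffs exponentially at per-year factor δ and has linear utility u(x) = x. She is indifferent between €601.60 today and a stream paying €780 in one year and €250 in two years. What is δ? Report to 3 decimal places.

δ ≈ 0.640

The stream is worth 780δ + 250δ² today, so 780δ + 250δ² = 601.60.
So 250δ² + 780δ − 601.60 = 0.
δ = (−780 + √(780² + 4·250·601.60)) / (2·250) = (−780 + √1210000.00) / 500 ≈ 0.640.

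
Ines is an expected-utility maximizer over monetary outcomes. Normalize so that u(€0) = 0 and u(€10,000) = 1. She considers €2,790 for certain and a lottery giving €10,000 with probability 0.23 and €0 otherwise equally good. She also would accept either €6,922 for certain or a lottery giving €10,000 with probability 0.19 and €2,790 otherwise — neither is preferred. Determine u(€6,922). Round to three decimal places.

The first gamble pins u(€2,790): it must equal 0.23·1 + 0.77·0 = 0.23.
Chaining: u(€6,922) = 0.19·1.00 + 0.81·0.23 = 0.3763.

0.376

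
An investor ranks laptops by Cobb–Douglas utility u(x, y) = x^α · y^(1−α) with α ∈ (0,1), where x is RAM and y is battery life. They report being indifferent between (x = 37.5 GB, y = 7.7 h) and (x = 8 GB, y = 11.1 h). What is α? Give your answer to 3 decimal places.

α ≈ 0.191

The Cobb–Douglas utilities coincide, so 37.5^α·7.7^(1−α) = 8^α·11.1^(1−α).
(37.5/8)^α = (11.1/7.7)^(1−α); take logs: α·ln(37.5/8) = (1−α)·ln(11.1/7.7), i.e. α·1.544899 = (1−α)·0.365725.
So α/(1−α) = (0.365725)/(1.544899) = 0.236731, and α = 0.236731/1.236731 ≈ 0.191.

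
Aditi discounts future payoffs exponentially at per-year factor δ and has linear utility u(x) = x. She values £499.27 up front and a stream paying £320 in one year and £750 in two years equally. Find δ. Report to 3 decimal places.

δ ≈ 0.630

Equating present values: 499.27 = 320δ + 750δ².
That is, 750δ² + 320δ − 499.27 = 0, a quadratic in δ.
By the quadratic formula (taking the positive root), δ = (−320 + √1600210.00) / 1500 ≈ 0.630.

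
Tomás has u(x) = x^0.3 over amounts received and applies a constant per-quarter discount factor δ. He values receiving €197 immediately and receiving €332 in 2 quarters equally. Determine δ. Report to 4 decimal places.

Equating discounted utilities: u(197) = δ^2·u(332) ⇒ δ^2 = u(197)/u(332).
Since u(x) = x^0.3, δ^2 = (197/332)^0.3 = 0.59337^0.3 = 0.85506.
Taking the square root: δ = 0.85506^(1/2) ≈ 0.9247.

δ ≈ 0.9247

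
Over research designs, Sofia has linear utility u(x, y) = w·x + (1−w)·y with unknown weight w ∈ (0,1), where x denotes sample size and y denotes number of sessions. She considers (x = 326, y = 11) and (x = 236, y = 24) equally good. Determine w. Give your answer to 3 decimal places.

Indifference: w·326 + (1−w)·11 = w·236 + (1−w)·24.
Rearranging, 90·w − 13·(1−w) = 0.
So w/(1−w) = 13/90 = 0.1444, giving w = 13/(90+13) = 0.126.

w = 0.126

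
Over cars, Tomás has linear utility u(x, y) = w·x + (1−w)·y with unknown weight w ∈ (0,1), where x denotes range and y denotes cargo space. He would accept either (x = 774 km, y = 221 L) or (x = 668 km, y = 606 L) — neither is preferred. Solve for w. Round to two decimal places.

u(774,221) = u(668,606) means w·774 + (1−w)·221 = w·668 + (1−w)·606.
Collecting terms: w·106 = (1−w)·385.
Hence w = 385/(106+385) = 385/491 = 0.78.

w = 0.78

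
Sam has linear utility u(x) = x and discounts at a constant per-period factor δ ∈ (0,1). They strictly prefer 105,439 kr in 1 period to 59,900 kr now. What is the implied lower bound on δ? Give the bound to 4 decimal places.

Under u(x) = x this choice says 59900 < δ·105439.
So δ > 59900/105439 = 0.56810.

δ > 0.5681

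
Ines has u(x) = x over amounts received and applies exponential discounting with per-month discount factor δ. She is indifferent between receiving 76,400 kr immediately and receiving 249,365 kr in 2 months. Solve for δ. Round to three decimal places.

Indifference means u(76400) = δ^2 · u(249365), so δ^2 = u(76400)/u(249365).
With u(x) = x: δ^2 = 76400/249365 = 0.30638.
Hence δ = (0.30638)^(1/2) = 0.55351.

δ ≈ 0.554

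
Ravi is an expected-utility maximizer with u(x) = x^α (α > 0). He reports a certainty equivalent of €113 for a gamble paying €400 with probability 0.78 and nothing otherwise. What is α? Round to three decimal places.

α ≈ 0.197

Since u(0) = 0, the lottery's EU is 0.78·400^α.
Setting u(113) equal to that: 113^α = 0.78·400^α ⇒ (113/400)^α = 0.78.
Taking logs: α·ln(113/400) = ln(0.78), so α = -0.248461 / -1.264077 ≈ 0.197.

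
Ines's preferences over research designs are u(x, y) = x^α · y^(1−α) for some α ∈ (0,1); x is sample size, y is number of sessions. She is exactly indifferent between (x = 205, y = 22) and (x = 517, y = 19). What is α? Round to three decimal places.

Set the two utilities equal: 205^α·22^(1−α) = 517^α·19^(1−α).
Rearrange to (205/517)^α = (19/22)^(1−α) and take logs: α·-0.925033 = (1−α)·-0.146603.
So α/(1−α) = (-0.146603)/(-0.925033) = 0.158484, and α = 0.158484/1.158484 ≈ 0.137.

α ≈ 0.137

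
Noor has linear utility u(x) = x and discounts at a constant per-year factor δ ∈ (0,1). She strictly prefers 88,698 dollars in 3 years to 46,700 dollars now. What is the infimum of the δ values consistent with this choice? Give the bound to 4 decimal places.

Under u(x) = x this choice says 46700 < δ^3·88698.
So δ^3 > 46700/88698 = 0.52651; taking the cube root of both positive sides preserves the inequality.
δ > 0.52651^(1/3) = 0.8075.

δ > 0.8075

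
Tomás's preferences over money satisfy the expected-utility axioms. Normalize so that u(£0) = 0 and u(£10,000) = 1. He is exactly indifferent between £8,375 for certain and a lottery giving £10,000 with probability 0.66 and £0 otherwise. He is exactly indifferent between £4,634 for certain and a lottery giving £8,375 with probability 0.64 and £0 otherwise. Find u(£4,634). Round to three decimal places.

0.422

The first gamble pins u(£8,375): it must equal 0.66·1 + 0.34·0 = 0.66.
The second indifference gives u(£4,634) = 0.64·u(£8,375) + 0.36·u(£0) = 0.64·0.66 + 0.36·0.00 = 0.4224.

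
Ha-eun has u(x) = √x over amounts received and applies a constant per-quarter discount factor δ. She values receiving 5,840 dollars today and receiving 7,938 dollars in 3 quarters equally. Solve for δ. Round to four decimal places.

Indifference means u(5840) = δ^3 · u(7938), so δ^3 = u(5840)/u(7938).
With u(x) = √x: δ^3 = √5840/√7938 = √(5840/7938) = 0.85773.
So δ = 0.85773^(1/3) ≈ 0.9501.

δ ≈ 0.9501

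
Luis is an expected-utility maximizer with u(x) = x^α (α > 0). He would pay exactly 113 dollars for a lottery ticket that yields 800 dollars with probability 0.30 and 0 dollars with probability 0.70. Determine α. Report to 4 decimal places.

Since u(0) = 0, the lottery's EU is 0.30·800^α.
Setting u(113) equal to that: 113^α = 0.30·800^α ⇒ (113/800)^α = 0.30.
Take logs: α = ln 0.30 / ln(113/800) ≈ 0.615143.

α ≈ 0.6151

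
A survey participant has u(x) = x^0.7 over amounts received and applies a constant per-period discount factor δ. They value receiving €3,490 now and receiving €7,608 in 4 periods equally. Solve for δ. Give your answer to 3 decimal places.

The payoff in 4 periods is discounted by δ^4, so u(3490) = δ^4·u(7608) and δ^4 = u(3490)/u(7608).
With u(x) = x^0.7: δ^4 = 3490^0.7/7608^0.7 = (3490/7608)^0.7 = 0.57955.
Hence δ = (0.57955)^(1/4) = 0.87251.

δ ≈ 0.873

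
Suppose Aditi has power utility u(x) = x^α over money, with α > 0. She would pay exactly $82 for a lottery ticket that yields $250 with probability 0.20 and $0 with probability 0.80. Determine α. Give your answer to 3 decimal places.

α ≈ 1.444

Since u(0) = 0, the lottery's EU is 0.20·250^α.
Indifference: 82^α = 0.20·250^α, so (82/250)^α = 0.20.
Taking logs: α·ln(82/250) = ln(0.20), so α = -1.609438 / -1.114742 ≈ 1.444.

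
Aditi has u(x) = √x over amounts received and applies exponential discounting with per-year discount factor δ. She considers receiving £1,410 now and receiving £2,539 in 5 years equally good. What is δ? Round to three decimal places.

δ ≈ 0.943

Equating discounted utilities: u(1410) = δ^5·u(2539) ⇒ δ^5 = u(1410)/u(2539).
With u(x) = √x: δ^5 = √1410/√2539 = √(1410/2539) = 0.74521.
Taking the 5th root: δ = 0.74521^(1/5) ≈ 0.943.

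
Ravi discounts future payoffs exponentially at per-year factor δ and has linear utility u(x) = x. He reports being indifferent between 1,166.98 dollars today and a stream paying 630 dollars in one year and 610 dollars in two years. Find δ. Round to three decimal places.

The stream is worth 630δ + 610δ² today, so 630δ + 610δ² = 1166.98.
That is, 610δ² + 630δ − 1166.98 = 0, a quadratic in δ.
By the quadratic formula (taking the positive root), δ = (−630 + √3244331.20) / 1220 ≈ 0.960.

δ ≈ 0.960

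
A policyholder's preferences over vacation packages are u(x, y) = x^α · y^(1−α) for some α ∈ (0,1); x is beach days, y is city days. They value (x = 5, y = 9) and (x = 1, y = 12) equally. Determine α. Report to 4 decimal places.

Set the two utilities equal: 5^α·9^(1−α) = 1^α·12^(1−α).
(5/1)^α = (12/9)^(1−α); take logs: α·ln(5/1) = (1−α)·ln(12/9), i.e. α·1.6094379 = (1−α)·0.2876821.
With A = 1.6094379 and B = 0.2876821: α·A = (1−α)·B, so α = B/(A+B) = 0.2876821/1.8971200 ≈ 0.1516.

α ≈ 0.1516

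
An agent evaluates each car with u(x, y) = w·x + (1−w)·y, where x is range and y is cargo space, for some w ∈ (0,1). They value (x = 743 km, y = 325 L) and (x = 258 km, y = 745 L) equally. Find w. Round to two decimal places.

u(743,325) = u(258,745) means w·743 + (1−w)·325 = w·258 + (1−w)·745.
w·(743−258) = (1−w)·(745−325), i.e. w·485 = (1−w)·420.
So w/(1−w) = 420/485 = 0.8660, giving w = 420/(485+420) = 0.46.

w = 0.46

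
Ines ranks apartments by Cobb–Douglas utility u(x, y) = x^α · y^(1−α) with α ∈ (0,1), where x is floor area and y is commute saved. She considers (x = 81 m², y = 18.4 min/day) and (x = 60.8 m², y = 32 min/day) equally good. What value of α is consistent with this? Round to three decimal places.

The Cobb–Douglas utilities coincide, so 81^α·18.4^(1−α) = 60.8^α·32^(1−α).
Taking logs: α·ln 81 + (1−α)·ln 18.4 = α·ln 60.8 + (1−α)·ln 32, i.e. α·0.286859 = (1−α)·0.553385.
With A = 0.286859 and B = 0.553385: α·A = (1−α)·B, so α = B/(A+B) = 0.553385/0.840244 ≈ 0.659.

α ≈ 0.659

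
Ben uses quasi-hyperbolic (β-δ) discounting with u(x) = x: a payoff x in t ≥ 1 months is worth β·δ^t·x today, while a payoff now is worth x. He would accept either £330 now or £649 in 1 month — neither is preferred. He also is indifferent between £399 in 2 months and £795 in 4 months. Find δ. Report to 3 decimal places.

Both payoffs in the second observation are in the future, so β drops out: δ^2·399 = δ^4·795 ⇒ δ^2 = 399/795 = 0.50189, so δ = 0.70844.

δ ≈ 0.708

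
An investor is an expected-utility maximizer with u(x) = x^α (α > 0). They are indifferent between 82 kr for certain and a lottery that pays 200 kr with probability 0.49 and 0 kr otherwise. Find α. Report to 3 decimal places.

The lottery's expected utility is 0.49·u(200) + 0.51·u(0) = 0.49·200^α (since u(0) = 0 for α > 0).
Indifference: 82^α = 0.49·200^α, so (82/200)^α = 0.49.
α = ln(0.49) / ln(82/200) = -0.713350/-0.891598 ≈ 0.800.

α ≈ 0.800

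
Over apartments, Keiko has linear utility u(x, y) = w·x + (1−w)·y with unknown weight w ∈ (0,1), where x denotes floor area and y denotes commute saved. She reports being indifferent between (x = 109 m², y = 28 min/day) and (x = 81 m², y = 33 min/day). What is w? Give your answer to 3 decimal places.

w = 0.152

Indifference: w·109 + (1−w)·28 = w·81 + (1−w)·33.
w·(109−81) = (1−w)·(33−28), i.e. w·28 = (1−w)·5.
So w/(1−w) = 5/28 = 0.1786, giving w = 5/(28+5) = 0.152.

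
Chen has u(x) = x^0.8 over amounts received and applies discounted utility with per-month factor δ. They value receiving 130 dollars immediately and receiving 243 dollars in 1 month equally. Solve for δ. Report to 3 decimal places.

δ ≈ 0.606

Indifference means u(130) = δ · u(243), so δ = u(130)/u(243).
Since u(x) = x^0.8, δ = (130/243)^0.8 = 0.53498^0.8 = 0.60628.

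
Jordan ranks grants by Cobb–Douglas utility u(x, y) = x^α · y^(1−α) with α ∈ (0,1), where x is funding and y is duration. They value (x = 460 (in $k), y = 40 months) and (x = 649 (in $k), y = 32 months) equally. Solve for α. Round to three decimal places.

α ≈ 0.393

Indifference: 460^α · 40^(1−α) = 649^α · 32^(1−α).
Taking logs: α·ln 460 + (1−α)·ln 40 = α·ln 649 + (1−α)·ln 32, i.e. α·-0.344206 = (1−α)·-0.223144.
Thus α·(-0.567350) = -0.223144, so α = -0.223144/-0.567350 ≈ 0.393.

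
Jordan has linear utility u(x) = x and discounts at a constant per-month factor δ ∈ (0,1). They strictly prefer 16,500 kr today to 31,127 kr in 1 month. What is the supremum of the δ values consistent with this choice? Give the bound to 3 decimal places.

Under u(x) = x this choice says 16500 > δ·31127.
So δ < 16500/31127 = 0.53009.

δ < 0.530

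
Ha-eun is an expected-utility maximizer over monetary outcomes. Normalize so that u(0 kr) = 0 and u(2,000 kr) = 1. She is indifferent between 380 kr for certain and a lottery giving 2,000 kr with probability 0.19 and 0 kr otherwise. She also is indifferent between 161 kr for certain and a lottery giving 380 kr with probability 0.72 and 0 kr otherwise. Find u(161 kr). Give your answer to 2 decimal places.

First, u(380 kr) = 0.19·u(2,000 kr) + 0.81·u(0 kr) = 0.19.
Chaining: u(161 kr) = 0.72·0.19 + 0.28·0.00 = 0.1368.

0.14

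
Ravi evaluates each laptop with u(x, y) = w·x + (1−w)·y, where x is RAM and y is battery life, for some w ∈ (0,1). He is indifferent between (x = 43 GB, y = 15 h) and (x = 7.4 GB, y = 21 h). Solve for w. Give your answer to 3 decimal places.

Equating utilities: w·43 + (1−w)·15 = w·7.4 + (1−w)·21.
Rearranging, 35.6·w − 6·(1−w) = 0.
The marginal rate of substitution is 6/35.6, so w = 6/(35.6+6) = 0.144.

w = 0.144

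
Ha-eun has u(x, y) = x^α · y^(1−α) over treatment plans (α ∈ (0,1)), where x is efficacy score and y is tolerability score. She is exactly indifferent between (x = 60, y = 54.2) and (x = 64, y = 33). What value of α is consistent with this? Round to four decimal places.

Set the two utilities equal: 60^α·54.2^(1−α) = 64^α·33^(1−α).
Taking logs: α·ln 60 + (1−α)·ln 54.2 = α·ln 64 + (1−α)·ln 33, i.e. α·-0.0645385 = (1−α)·-0.4961733.
Thus α·(-0.5607118) = -0.4961733, so α = -0.4961733/-0.5607118 ≈ 0.8849.

α ≈ 0.8849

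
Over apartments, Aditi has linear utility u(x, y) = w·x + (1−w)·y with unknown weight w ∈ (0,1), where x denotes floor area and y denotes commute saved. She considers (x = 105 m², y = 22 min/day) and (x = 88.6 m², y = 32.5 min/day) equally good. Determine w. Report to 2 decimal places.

Indifference: w·105 + (1−w)·22 = w·88.6 + (1−w)·32.5.
Rearranging, 16.4·w − 10.5·(1−w) = 0.
So w/(1−w) = 10.5/16.4 = 0.6402, giving w = 10.5/(16.4+10.5) = 0.39.

w = 0.39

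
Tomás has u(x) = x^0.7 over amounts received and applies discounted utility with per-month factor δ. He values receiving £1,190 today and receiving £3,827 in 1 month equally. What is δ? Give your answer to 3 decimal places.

δ ≈ 0.441

Indifference means u(1190) = δ · u(3827), so δ = u(1190)/u(3827).
Since u(x) = x^0.7, δ = (1190/3827)^0.7 = 0.31095^0.7 = 0.44145.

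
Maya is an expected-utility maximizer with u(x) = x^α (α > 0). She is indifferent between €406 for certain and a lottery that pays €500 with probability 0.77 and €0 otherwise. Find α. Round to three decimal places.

α ≈ 1.255

Since u(0) = 0, the lottery's EU is 0.77·500^α.
Indifference: 406^α = 0.77·500^α, so (406/500)^α = 0.77.
Taking logs: α·ln(406/500) = ln(0.77), so α = -0.261365 / -0.208255 ≈ 1.255.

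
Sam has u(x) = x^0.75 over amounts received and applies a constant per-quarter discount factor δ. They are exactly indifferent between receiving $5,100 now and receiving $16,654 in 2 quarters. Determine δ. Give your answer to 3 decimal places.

The payoff in 2 quarters is discounted by δ^2, so u(5100) = δ^2·u(16654) and δ^2 = u(5100)/u(16654).
Since u(x) = x^0.75, δ^2 = (5100/16654)^0.75 = 0.30623^0.75 = 0.41166.
Taking the square root: δ = 0.41166^(1/2) ≈ 0.642.

δ ≈ 0.642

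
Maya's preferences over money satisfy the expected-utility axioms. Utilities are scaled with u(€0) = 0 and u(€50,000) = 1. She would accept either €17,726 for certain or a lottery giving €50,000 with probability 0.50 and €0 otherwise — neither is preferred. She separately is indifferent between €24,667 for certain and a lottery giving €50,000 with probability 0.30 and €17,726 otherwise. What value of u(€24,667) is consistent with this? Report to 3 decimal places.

From the first indifference, u(€17,726) = 0.50·u(€50,000) + 0.50·u(€0) = 0.50·1 + 0.50·0 = 0.50.
Then u(€24,667) = 0.30·u(€50,000) + 0.70·u(€17,726) = 0.30·1.00 + 0.70·0.50 = 0.6500.

0.650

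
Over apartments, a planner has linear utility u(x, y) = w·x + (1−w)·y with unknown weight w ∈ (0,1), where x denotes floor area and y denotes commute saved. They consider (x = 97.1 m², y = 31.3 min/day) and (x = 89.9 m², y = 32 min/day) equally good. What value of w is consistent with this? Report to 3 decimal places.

Equating utilities: w·97.1 + (1−w)·31.3 = w·89.9 + (1−w)·32.
Collecting terms: w·7.2 = (1−w)·0.7.
The marginal rate of substitution is 0.7/7.2, so w = 0.7/(7.2+0.7) = 0.089.

w = 0.089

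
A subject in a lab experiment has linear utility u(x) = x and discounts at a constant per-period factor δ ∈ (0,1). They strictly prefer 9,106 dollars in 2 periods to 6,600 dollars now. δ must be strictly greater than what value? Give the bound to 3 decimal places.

Under u(x) = x this choice says 6600 < δ^2·9106.
Dividing by 9106: δ^2 > 0.72480. Both sides are positive, so the square root keeps the direction.
δ > 0.72480^(1/2) = 0.851.

δ > 0.851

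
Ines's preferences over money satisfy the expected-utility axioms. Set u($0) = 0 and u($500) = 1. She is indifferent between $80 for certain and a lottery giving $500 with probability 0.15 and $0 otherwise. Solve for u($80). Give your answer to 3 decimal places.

The indifference gives u($80) = 0.15·u($500) + 0.85·u($0) = 0.15·1 + 0.85·0 = 0.15.

0.150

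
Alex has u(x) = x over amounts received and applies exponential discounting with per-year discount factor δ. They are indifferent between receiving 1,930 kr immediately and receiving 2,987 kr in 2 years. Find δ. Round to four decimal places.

δ ≈ 0.8038

Indifference means u(1930) = δ^2 · u(2987), so δ^2 = u(1930)/u(2987).
With u(x) = x: δ^2 = 1930/2987 = 0.64613.
Taking the square root: δ = 0.64613^(1/2) ≈ 0.8038.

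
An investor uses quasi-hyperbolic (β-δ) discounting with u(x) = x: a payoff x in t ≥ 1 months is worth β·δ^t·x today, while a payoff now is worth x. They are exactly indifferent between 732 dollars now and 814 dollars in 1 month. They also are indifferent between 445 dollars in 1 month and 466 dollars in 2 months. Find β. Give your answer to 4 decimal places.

β ≈ 0.9417

From the later pair, β·δ^1·445 = β·δ^2·466; dividing through, δ = 445/466 = 0.95494.
Substituting δ into 732 = β·δ·814: β = 732/(777.318) ≈ 0.9417.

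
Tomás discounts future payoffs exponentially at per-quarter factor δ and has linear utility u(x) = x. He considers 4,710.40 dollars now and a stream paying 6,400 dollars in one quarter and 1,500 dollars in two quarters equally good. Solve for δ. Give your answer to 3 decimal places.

δ ≈ 0.640

Present value of the stream is 6400·δ + 1500·δ². Indifference gives 6400δ + 1500δ² = 4710.40.
So 1500δ² + 6400δ − 4710.40 = 0.
δ = (−6400 + √(6400² + 4·1500·4710.40)) / (2·1500) = (−6400 + √69222400.00) / 3000 ≈ 0.640.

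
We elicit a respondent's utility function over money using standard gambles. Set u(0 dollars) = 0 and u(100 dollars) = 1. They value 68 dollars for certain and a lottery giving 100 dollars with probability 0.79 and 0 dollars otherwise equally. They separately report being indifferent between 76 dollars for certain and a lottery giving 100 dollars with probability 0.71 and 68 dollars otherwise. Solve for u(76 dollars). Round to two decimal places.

First, u(68 dollars) = 0.79·u(100 dollars) + 0.21·u(0 dollars) = 0.79.
Chaining: u(76 dollars) = 0.71·1.00 + 0.29·0.79 = 0.9391.

0.94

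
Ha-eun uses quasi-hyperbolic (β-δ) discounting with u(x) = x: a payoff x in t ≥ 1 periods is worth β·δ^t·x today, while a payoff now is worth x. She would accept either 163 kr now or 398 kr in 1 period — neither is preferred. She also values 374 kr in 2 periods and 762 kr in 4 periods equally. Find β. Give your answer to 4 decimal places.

Both payoffs in the second observation are in the future, so β drops out: δ^2·374 = δ^4·762 ⇒ δ^2 = 374/762 = 0.49081, so δ = 0.70058.
Substituting δ into 163 = β·δ·398: β = 163/(278.831) ≈ 0.5846.

β ≈ 0.5846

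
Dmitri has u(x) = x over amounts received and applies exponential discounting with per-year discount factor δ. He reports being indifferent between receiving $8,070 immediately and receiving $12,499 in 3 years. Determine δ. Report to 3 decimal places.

δ ≈ 0.864

The payoff in 3 years is discounted by δ^3, so u(8070) = δ^3·u(12499) and δ^3 = u(8070)/u(12499).
With u(x) = x: δ^3 = 8070/12499 = 0.64565.
Taking the cube root: δ = 0.64565^(1/3) ≈ 0.864.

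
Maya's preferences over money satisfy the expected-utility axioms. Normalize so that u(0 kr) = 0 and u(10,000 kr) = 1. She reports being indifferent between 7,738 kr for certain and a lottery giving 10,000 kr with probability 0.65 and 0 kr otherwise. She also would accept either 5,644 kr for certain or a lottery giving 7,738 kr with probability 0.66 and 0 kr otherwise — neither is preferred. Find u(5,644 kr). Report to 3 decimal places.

First, u(7,738 kr) = 0.65·u(10,000 kr) + 0.35·u(0 kr) = 0.65.
The second indifference gives u(5,644 kr) = 0.66·u(7,738 kr) + 0.34·u(0 kr) = 0.66·0.65 + 0.34·0.00 = 0.4290.

0.429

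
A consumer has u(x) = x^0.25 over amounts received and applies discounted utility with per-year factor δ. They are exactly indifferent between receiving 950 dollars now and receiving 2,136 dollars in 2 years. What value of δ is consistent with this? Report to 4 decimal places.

δ ≈ 0.9037

Equating discounted utilities: u(950) = δ^2·u(2136) ⇒ δ^2 = u(950)/u(2136).
Since u(x) = x^0.25, δ^2 = (950/2136)^0.25 = 0.44476^0.25 = 0.81664.
So δ = 0.81664^(1/2) ≈ 0.9037.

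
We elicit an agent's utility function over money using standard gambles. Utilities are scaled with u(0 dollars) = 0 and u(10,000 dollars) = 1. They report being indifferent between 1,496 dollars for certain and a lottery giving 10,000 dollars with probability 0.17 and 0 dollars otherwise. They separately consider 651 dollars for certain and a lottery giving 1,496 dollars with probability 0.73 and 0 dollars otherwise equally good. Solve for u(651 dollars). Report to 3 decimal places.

First, u(1,496 dollars) = 0.17·u(10,000 dollars) + 0.83·u(0 dollars) = 0.17.
The second indifference gives u(651 dollars) = 0.73·u(1,496 dollars) + 0.27·u(0 dollars) = 0.73·0.17 + 0.27·0.00 = 0.1241.

0.124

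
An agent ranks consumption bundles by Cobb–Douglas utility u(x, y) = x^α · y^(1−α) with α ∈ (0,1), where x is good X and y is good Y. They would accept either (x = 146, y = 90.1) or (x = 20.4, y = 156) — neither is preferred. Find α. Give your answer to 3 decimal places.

α ≈ 0.218

Set the two utilities equal: 146^α·90.1^(1−α) = 20.4^α·156^(1−α).
Rearrange to (146/20.4)^α = (156/90.1)^(1−α) and take logs: α·1.968072 = (1−α)·0.548936.
So α/(1−α) = (0.548936)/(1.968072) = 0.278921, and α = 0.278921/1.278921 ≈ 0.218.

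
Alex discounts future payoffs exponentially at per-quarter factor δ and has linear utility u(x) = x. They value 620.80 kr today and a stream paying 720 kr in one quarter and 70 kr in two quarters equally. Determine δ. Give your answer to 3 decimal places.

δ ≈ 0.800

Equating present values: 620.80 = 720δ + 70δ².
So 70δ² + 720δ − 620.80 = 0.
The positive root is δ = [−720 + √(720² + 4·70·620.80)] / (2·70) = (−720 + 832.000)/140 ≈ 0.800.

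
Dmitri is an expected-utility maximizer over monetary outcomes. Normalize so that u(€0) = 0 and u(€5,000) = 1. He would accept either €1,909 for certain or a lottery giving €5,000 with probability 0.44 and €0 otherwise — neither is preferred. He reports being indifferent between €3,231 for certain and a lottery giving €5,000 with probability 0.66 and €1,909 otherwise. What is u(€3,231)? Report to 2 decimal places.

First, u(€1,909) = 0.44·u(€5,000) + 0.56·u(€0) = 0.44.
Then u(€3,231) = 0.66·u(€5,000) + 0.34·u(€1,909) = 0.66·1.00 + 0.34·0.44 = 0.8096.

0.81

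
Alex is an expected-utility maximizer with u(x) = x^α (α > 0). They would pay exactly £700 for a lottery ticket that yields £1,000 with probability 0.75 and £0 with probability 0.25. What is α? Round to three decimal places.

The lottery's expected utility is 0.75·u(1000) + 0.25·u(0) = 0.75·1000^α (since u(0) = 0 for α > 0).
Indifference: 700^α = 0.75·1000^α, so (700/1000)^α = 0.75.
Taking logs: α·ln(700/1000) = ln(0.75), so α = -0.287682 / -0.356675 ≈ 0.807.

α ≈ 0.807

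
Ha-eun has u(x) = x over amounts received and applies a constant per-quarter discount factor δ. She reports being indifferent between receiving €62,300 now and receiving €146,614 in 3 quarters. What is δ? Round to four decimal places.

δ ≈ 0.7518

Indifference means u(62300) = δ^3 · u(146614), so δ^3 = u(62300)/u(146614).
With u(x) = x: δ^3 = 62300/146614 = 0.42493.
Hence δ = (0.42493)^(1/3) = 0.751803.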